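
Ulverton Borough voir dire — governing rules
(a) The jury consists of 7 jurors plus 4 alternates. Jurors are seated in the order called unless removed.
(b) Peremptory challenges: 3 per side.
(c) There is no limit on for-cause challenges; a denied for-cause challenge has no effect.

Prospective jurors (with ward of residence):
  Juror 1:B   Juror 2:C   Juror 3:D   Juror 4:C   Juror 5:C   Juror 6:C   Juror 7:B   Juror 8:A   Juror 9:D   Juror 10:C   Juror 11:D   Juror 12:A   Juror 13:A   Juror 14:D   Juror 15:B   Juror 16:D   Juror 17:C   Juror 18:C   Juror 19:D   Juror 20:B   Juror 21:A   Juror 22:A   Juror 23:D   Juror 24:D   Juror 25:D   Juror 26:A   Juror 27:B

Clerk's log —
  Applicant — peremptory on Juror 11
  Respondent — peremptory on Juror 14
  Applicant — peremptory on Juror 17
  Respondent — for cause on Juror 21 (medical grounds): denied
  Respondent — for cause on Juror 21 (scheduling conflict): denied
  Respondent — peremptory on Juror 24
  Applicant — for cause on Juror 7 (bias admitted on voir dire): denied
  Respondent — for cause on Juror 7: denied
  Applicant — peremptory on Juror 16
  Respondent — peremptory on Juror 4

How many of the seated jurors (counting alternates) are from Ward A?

Removed: #4, #11, #14, #16, #17, #24.
Seated (11 incl. alternates): #1, #2, #3, #5, #6, #7, #8, #9, #10, #12, #13.
Of those, in Ward A: #8, #12, #13 → 3.

3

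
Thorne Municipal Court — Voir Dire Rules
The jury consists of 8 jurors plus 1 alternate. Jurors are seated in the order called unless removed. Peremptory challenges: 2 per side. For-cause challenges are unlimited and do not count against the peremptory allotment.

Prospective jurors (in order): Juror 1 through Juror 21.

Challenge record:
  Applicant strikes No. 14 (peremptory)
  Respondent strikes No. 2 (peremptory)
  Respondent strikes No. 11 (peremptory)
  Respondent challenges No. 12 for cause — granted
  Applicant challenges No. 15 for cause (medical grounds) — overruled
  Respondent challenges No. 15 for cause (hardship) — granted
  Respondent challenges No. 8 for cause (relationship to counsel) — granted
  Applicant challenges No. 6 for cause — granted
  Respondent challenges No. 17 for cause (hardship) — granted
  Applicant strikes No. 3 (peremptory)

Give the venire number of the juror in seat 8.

Removed: #2, #3, #6, #8, #11, #12, #14, #15, #17.
Seating in order: seats 1–8 → #1, #4, #5, #7, #9, #10, #13, #16; alternates → #18.
So seat 8 is #16.

16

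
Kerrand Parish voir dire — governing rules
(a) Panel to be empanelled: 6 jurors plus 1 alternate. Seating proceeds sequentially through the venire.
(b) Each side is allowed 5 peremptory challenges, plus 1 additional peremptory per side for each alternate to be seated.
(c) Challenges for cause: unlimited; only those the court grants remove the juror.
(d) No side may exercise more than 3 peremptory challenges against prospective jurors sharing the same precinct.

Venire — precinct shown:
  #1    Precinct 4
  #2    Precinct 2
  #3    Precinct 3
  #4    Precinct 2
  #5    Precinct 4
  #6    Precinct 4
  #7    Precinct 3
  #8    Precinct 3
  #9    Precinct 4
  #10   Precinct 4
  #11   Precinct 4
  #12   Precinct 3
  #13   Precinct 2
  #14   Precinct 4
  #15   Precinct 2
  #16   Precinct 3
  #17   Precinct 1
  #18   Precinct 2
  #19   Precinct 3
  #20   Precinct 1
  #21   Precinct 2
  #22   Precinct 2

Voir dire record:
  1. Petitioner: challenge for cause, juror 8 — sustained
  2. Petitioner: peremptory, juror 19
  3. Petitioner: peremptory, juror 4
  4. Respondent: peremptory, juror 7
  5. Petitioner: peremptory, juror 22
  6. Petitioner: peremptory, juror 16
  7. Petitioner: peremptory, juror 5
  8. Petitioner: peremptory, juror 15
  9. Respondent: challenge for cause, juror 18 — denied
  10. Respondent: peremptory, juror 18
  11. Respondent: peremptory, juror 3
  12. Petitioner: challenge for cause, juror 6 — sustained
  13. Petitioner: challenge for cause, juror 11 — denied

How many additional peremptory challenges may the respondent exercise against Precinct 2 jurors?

Respondent peremptories so far: #7, #18, #3 — 3 of 6 used, 3 left overall.
Against Precinct 2: #18 — 1 used; per-precinct cap 3 leaves 2.
Binding limit: min(3, 2) = 2.

2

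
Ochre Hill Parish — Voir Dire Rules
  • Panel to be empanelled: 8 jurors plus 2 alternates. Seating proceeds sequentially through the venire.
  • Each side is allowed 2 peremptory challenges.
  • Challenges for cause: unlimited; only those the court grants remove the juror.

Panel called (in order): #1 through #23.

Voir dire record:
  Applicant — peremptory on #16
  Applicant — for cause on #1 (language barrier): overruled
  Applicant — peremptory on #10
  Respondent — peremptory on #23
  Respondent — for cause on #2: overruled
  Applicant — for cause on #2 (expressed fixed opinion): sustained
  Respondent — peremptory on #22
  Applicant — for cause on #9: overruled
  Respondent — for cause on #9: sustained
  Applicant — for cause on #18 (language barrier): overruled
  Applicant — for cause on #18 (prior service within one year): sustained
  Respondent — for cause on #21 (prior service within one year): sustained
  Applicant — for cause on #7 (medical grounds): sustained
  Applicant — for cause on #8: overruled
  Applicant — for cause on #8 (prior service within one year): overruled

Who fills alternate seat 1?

Removed: #2, #7, #9, #10, #16, #18, #21, #22, #23. (#1, #8 stay — for-cause denied.)
Seating in order: seats 1–8 → #1, #3, #4, #5, #6, #8, #11, #12; alternates → #13, #14.
So alternate 1 is #13.

13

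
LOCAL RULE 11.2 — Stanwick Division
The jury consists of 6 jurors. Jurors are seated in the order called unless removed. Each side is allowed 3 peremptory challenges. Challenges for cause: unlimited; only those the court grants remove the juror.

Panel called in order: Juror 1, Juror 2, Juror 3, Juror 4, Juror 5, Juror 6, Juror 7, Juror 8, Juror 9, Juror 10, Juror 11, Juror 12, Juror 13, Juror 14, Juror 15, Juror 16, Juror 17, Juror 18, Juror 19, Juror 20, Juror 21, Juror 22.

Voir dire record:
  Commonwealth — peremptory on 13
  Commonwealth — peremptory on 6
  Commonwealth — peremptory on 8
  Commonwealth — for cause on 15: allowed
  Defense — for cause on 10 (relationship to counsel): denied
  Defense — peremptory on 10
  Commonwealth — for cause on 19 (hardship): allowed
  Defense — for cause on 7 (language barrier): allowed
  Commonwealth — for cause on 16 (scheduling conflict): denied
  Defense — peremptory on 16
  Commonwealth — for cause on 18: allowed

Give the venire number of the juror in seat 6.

Removed: #6, #7, #8, #10, #13, #15, #16, #18, #19.
Seating in order: seats 1–6 → #1, #2, #3, #4, #5, #9.
So seat 6 is #9.

9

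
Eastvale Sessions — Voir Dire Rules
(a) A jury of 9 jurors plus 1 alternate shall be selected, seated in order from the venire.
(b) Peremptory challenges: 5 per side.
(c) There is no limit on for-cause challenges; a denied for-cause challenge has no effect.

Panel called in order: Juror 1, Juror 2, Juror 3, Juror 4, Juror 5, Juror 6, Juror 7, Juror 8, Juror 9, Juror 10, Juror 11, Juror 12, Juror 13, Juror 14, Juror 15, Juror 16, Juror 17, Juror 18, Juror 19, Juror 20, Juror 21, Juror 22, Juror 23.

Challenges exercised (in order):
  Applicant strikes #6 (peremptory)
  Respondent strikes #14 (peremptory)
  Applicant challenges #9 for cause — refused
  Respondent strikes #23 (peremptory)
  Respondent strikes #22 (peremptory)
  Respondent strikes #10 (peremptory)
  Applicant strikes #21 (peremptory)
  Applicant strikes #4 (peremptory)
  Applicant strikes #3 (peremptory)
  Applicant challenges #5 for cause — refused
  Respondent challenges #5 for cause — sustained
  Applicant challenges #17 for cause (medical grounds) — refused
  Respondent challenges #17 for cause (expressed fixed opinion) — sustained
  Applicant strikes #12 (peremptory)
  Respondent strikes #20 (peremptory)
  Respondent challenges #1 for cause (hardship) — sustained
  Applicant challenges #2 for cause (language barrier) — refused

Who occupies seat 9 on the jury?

Removed: #1, #3, #4, #5, #6, #10, #12, #14, #17, #20, #21, #22, #23. (#2, #9 stay — for-cause denied.)
Filling seats in venire order through position 9: #2, #7, #8, #9, #11, #13, #15, #16, #18.
So seat 9 is #18.

18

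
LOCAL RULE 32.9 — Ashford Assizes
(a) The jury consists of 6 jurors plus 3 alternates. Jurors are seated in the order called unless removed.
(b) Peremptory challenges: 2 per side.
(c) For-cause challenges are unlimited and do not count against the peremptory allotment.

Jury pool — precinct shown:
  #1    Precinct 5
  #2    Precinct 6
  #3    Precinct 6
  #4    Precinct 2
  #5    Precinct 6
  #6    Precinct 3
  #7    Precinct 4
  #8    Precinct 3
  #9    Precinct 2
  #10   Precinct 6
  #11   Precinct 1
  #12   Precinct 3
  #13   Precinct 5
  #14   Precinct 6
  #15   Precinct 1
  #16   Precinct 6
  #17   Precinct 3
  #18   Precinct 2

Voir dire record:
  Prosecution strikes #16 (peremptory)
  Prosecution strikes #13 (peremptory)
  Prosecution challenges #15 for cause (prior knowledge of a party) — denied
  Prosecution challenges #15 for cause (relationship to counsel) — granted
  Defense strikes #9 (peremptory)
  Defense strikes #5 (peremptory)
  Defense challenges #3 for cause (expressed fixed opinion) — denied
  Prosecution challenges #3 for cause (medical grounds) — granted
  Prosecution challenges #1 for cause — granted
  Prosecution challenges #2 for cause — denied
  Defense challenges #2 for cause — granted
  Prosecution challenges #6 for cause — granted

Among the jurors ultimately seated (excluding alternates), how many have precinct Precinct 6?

Removed: #1, #2, #3, #5, #6, #9, #13, #15, #16.
Seated jurors 1–6: #4, #7, #8, #10, #11, #12 (alternates #14, #17, #18 not counted).
Of those, in Precinct 6: #10 → 1.

1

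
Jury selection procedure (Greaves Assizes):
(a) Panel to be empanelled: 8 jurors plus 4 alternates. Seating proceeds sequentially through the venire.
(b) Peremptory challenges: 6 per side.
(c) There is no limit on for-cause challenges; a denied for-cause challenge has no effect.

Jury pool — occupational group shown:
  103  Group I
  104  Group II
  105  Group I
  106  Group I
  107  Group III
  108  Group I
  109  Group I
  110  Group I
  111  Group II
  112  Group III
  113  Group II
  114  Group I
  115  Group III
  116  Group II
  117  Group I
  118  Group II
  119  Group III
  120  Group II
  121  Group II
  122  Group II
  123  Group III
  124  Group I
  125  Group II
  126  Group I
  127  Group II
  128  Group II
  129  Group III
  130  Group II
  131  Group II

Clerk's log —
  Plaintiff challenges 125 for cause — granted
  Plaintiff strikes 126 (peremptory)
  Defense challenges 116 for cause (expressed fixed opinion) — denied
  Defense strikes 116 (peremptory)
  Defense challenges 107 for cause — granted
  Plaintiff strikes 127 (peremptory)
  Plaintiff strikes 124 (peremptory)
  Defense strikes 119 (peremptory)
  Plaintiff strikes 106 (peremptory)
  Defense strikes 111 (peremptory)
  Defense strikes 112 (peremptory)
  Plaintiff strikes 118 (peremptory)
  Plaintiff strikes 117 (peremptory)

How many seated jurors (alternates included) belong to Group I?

Removed: #106, #107, #111, #112, #116, #117, #118, #119, #124, #125, #126, #127.
Seated (12 incl. alternates): #103, #104, #105, #108, #109, #110, #113, #114, #115, #120, #121, #122.
Of those, in Group I: #103, #105, #108, #109, #110, #114 → 6.

6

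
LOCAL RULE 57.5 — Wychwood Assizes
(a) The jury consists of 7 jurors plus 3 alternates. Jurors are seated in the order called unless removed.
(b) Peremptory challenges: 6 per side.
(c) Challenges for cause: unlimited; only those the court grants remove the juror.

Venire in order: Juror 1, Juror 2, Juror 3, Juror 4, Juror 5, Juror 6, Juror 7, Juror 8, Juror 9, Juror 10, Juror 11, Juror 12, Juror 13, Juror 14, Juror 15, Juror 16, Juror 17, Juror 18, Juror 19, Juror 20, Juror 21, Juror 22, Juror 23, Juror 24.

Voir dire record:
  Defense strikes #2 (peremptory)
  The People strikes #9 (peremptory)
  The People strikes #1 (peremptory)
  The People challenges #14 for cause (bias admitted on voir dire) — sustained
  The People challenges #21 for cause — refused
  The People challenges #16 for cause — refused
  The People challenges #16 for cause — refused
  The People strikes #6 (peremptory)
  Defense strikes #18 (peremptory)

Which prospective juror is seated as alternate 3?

15

Removed: #1, #2, #6, #9, #14, #18. (#16, #21 stay — for-cause denied.)
Filling seats in venire order through position 10: #3, #4, #5, #7, #8, #10, #11, #12, #13, #15.
So alternate 3 is #15.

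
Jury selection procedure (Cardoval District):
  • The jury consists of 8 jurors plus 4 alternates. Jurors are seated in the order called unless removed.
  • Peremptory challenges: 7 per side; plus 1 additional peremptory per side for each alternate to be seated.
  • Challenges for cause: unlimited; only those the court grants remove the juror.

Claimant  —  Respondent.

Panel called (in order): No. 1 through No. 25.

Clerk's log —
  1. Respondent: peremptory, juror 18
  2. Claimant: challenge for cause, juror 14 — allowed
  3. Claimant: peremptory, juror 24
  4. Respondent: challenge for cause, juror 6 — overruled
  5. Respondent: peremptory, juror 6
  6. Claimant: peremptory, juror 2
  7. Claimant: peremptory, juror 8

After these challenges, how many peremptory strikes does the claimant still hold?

Claimant allotment: 7 base + 1 × 4 alternates = 11.
Claimant peremptories used: #24, #2, #8 — 3 (the for-cause on #14 doesn't count).
Remaining: 11 − 3 = 8.

8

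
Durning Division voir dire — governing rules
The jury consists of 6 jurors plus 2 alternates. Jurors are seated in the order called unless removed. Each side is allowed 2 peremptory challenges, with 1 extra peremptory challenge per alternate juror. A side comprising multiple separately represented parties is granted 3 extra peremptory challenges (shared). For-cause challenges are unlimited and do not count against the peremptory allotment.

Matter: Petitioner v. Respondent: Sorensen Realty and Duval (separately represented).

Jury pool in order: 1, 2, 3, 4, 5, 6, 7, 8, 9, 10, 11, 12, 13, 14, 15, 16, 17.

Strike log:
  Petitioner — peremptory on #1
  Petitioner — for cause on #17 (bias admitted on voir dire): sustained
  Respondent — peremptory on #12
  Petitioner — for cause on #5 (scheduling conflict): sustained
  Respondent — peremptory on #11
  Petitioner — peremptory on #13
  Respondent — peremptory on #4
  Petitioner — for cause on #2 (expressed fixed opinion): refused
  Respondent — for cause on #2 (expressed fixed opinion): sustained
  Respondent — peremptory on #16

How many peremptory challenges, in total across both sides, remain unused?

5

Petitioner allotment: 2 base + 1 × 2 alternates = 4. Respondent allotment: 2 base + 1 × 2 alternates + 3 multi-party = 7.
Petitioner peremptories used: #1, #13 — 2 (for-cause on #17, #5, #2 don't count).
Respondent peremptories used: #12, #11, #4, #16 — 4 (the for-cause on #2 doesn't count).
Remaining: (4 − 2) + (7 − 4) = 5.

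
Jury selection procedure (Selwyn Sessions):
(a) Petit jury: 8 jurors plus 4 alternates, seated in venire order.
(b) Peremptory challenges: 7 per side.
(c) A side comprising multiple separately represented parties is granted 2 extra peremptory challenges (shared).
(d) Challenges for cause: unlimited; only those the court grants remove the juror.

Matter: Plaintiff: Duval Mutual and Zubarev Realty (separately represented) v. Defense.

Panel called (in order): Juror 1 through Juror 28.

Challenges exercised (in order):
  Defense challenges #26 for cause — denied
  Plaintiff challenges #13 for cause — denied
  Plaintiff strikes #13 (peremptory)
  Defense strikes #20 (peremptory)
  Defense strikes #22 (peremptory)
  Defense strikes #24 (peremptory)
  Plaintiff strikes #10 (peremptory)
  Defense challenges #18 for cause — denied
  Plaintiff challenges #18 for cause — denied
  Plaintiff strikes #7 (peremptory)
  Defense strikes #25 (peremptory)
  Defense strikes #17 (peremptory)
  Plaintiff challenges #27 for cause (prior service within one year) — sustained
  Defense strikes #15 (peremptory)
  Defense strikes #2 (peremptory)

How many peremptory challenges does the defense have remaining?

0

Defense allotment: 7.
Defense peremptories used: #20, #22, #24, #25, #17, #15, #2 — 7 (for-cause on #26, #18 don't count).
Remaining: 7 − 7 = 0.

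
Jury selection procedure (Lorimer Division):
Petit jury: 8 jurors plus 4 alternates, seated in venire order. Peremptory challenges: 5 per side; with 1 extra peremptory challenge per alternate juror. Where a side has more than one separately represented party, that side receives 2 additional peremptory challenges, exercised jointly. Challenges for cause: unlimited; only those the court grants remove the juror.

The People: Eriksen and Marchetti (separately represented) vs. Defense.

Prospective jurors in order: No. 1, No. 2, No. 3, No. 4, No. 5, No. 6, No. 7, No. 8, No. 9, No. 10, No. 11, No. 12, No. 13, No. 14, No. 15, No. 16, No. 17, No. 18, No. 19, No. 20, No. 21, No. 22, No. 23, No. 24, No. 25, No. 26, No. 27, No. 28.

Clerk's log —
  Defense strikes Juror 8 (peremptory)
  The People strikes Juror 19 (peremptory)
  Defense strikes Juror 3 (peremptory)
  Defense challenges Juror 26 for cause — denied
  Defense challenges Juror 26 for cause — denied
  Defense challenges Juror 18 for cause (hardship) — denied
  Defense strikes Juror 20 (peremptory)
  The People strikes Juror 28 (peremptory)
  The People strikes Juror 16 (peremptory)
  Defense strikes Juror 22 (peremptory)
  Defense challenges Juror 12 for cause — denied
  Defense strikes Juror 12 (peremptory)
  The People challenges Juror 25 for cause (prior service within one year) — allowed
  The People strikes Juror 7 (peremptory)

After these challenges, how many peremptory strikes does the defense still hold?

4

Defense allotment: 5 base + 1 × 4 alternates = 9.
Defense peremptories used: #8, #3, #20, #22, #12 — 5 (for-cause on #26, #26, #18, #12 don't count).
Remaining: 9 − 5 = 4.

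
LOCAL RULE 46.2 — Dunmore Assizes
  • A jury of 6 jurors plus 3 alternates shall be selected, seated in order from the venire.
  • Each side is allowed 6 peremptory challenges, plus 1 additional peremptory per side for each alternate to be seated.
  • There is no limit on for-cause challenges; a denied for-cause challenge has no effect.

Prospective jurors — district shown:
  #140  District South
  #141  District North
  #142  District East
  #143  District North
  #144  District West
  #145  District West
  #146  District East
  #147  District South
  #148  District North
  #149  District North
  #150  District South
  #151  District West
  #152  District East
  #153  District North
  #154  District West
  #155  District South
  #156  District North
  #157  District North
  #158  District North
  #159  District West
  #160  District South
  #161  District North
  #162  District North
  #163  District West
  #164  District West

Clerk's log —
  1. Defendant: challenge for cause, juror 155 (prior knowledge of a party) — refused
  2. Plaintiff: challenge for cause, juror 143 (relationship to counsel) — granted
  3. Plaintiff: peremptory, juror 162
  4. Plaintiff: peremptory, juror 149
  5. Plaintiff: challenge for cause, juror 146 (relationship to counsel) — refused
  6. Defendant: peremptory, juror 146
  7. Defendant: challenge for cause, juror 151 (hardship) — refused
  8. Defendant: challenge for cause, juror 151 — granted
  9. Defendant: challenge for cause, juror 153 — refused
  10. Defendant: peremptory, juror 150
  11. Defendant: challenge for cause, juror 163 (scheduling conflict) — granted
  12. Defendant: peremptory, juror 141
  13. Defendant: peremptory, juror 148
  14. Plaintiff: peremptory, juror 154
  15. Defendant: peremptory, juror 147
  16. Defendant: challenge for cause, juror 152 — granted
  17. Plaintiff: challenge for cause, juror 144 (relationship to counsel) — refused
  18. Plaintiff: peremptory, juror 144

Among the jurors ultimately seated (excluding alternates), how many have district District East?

1

Removed: #141, #143, #144, #146, #147, #148, #149, #150, #151, #152, #154, #162, #163.
Seated jurors 1–6: #140, #142, #145, #153, #155, #156 (alternates #157, #158, #159 not counted).
Of those, in District East: #142 → 1.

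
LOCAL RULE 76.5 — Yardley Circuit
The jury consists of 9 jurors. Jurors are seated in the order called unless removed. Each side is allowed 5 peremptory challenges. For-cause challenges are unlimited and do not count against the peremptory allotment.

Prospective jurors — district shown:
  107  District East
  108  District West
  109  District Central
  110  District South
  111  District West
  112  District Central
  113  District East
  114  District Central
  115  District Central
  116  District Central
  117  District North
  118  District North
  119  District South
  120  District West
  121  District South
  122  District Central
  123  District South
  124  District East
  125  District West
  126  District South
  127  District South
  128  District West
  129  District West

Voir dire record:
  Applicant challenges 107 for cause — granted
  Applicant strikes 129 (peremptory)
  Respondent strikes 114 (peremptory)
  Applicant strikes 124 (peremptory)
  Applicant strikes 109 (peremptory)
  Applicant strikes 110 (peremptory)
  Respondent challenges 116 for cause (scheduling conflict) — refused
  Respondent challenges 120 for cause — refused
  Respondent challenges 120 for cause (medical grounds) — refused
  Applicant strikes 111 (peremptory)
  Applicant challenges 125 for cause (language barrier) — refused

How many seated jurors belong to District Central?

Removed: #107, #109, #110, #111, #114, #124, #129.
Seated jurors 1–9: #108, #112, #113, #115, #116, #117, #118, #119, #120.
Of those, in District Central: #112, #115, #116 → 3.

3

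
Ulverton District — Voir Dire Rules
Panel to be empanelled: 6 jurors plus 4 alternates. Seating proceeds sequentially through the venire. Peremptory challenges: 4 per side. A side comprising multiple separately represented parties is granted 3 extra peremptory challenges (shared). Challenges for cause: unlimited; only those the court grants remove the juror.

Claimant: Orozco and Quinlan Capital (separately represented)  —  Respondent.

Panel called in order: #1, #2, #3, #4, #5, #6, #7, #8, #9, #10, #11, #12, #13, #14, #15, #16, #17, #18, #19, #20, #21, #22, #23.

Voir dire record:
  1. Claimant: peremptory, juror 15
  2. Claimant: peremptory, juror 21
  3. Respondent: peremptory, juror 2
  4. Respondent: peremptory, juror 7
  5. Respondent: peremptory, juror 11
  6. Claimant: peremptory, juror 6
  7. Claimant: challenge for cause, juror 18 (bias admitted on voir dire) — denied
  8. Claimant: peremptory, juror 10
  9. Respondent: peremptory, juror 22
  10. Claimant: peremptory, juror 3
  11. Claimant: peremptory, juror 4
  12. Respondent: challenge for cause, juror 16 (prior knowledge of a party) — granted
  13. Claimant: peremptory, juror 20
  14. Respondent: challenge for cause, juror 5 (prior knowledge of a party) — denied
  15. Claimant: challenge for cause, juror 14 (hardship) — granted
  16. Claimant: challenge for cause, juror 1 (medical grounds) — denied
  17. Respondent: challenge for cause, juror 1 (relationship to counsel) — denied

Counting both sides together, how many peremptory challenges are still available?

Claimant allotment: 4 base + 3 multi-party = 7. Respondent allotment: 4.
Claimant peremptories used: #15, #21, #6, #10, #3, #4, #20 — 7 (for-cause on #18, #14, #1 don't count).
Respondent peremptories used: #2, #7, #11, #22 — 4 (for-cause on #16, #5, #1 don't count).
Remaining: (7 − 7) + (4 − 4) = 0.

0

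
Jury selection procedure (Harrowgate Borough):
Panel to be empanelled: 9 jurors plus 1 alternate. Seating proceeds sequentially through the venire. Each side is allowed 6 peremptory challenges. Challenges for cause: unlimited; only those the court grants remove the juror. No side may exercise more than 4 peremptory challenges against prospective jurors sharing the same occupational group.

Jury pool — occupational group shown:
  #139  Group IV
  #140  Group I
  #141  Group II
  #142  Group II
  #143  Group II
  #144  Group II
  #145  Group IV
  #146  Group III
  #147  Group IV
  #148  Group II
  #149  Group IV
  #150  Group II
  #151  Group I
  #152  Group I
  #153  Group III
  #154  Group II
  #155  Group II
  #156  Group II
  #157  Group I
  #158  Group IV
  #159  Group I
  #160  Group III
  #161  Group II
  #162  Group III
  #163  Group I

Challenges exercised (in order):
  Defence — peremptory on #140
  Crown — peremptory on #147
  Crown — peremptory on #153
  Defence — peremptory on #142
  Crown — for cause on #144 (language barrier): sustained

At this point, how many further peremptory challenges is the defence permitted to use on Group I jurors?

3

Defence peremptories so far: #140, #142 — 2 of 6 used, 4 left overall.
Against Group I: #140 — 1 used; per-group cap 4 leaves 3.
Binding limit: min(4, 3) = 3.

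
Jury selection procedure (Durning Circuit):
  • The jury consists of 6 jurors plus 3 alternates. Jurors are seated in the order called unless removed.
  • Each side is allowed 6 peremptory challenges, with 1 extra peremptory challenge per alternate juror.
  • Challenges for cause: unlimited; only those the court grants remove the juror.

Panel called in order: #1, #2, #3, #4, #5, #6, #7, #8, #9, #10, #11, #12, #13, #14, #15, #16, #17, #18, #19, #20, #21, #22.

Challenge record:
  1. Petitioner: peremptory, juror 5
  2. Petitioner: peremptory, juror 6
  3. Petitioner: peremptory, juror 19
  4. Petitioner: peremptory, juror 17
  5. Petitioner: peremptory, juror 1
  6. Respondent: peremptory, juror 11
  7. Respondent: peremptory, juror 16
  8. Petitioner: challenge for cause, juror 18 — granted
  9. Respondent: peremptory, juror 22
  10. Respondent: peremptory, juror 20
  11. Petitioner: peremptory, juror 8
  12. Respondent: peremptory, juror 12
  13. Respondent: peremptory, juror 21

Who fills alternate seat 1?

13

Removed: #1, #5, #6, #8, #11, #12, #16, #17, #18, #19, #20, #21, #22.
Seating in order: seats 1–6 → #2, #3, #4, #7, #9, #10; alternates → #13, #14, #15.
So alternate 1 is #13.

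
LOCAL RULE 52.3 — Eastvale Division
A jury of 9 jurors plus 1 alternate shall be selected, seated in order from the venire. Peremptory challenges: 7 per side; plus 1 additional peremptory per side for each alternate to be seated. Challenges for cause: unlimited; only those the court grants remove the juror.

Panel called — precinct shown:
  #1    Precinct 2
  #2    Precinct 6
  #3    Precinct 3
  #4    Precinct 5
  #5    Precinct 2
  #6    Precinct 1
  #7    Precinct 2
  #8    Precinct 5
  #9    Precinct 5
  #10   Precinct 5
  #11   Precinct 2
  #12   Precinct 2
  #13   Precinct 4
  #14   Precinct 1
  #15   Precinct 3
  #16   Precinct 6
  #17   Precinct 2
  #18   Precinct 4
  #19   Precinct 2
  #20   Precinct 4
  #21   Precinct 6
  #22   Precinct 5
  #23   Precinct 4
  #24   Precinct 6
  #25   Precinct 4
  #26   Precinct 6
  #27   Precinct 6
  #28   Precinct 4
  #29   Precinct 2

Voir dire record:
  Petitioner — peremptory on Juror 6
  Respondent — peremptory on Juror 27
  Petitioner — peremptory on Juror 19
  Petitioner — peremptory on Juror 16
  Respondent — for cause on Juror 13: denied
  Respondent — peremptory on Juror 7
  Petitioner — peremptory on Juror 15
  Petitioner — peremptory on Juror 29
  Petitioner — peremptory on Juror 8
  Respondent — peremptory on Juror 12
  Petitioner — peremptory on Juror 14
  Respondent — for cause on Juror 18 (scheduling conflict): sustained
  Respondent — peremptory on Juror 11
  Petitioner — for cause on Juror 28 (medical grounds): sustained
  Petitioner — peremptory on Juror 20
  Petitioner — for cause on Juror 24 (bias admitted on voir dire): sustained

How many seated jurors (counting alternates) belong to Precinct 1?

0

Removed: #6, #7, #8, #11, #12, #14, #15, #16, #18, #19, #20, #24, #27, #28, #29.
Seated (10 incl. alternates): #1, #2, #3, #4, #5, #9, #10, #13, #17, #21.
None of those are in Precinct 1 → 0.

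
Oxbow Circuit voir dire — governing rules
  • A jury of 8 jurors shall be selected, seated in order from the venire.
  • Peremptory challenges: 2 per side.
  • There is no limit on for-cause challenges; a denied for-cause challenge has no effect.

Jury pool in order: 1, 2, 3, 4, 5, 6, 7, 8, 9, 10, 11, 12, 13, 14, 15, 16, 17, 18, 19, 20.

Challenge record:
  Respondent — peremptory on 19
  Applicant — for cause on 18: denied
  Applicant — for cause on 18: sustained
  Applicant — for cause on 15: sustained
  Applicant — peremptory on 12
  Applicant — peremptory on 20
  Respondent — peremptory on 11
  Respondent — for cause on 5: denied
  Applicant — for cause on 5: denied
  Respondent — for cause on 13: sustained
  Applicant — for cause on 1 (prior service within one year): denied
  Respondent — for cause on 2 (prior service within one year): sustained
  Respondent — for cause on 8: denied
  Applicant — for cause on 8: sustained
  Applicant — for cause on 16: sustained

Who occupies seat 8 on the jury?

Removed: #2, #8, #11, #12, #13, #15, #16, #18, #19, #20. (#1, #5 stay — for-cause denied.)
Seating in order: seats 1–8 → #1, #3, #4, #5, #6, #7, #9, #10.
So seat 8 is #10.

10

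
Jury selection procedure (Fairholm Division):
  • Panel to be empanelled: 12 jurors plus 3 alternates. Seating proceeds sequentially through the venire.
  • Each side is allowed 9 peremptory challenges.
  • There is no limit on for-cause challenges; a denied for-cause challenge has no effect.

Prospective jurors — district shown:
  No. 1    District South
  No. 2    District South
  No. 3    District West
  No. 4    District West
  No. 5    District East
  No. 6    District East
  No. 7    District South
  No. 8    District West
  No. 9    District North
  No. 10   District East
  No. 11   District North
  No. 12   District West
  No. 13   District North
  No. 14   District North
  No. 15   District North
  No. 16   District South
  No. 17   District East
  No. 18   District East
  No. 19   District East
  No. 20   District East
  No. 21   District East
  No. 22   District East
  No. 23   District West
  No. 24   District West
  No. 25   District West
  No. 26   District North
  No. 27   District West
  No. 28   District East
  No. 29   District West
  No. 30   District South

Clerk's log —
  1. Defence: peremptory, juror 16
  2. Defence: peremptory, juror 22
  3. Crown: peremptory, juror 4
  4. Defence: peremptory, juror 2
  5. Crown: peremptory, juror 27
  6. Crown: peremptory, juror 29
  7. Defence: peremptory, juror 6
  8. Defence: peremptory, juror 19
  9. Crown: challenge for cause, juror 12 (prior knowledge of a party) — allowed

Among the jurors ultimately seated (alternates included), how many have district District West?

2

Removed: #2, #4, #6, #12, #16, #19, #22, #27, #29.
Seated (15 incl. alternates): #1, #3, #5, #7, #8, #9, #10, #11, #13, #14, #15, #17, #18, #20, #21.
Of those, in District West: #3, #8 → 2.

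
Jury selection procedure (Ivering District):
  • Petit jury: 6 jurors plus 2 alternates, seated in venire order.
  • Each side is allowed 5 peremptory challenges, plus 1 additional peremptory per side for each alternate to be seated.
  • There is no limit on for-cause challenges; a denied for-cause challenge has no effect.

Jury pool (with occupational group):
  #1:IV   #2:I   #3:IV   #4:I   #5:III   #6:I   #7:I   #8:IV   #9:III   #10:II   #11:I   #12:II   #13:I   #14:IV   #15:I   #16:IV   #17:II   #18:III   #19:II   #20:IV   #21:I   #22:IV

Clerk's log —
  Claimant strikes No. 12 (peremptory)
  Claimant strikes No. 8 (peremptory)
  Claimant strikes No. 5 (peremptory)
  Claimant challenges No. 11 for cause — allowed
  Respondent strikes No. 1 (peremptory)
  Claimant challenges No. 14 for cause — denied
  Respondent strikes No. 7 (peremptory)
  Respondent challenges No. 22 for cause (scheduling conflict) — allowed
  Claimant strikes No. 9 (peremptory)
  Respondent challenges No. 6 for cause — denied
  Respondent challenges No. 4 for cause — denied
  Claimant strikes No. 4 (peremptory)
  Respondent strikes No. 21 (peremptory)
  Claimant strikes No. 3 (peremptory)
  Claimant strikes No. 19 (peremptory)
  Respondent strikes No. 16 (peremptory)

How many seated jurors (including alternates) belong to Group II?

2

Removed: #1, #3, #4, #5, #7, #8, #9, #11, #12, #16, #19, #21, #22.
Seated (8 incl. alternates): #2, #6, #10, #13, #14, #15, #17, #18.
Of those, in Group II: #10, #17 → 2.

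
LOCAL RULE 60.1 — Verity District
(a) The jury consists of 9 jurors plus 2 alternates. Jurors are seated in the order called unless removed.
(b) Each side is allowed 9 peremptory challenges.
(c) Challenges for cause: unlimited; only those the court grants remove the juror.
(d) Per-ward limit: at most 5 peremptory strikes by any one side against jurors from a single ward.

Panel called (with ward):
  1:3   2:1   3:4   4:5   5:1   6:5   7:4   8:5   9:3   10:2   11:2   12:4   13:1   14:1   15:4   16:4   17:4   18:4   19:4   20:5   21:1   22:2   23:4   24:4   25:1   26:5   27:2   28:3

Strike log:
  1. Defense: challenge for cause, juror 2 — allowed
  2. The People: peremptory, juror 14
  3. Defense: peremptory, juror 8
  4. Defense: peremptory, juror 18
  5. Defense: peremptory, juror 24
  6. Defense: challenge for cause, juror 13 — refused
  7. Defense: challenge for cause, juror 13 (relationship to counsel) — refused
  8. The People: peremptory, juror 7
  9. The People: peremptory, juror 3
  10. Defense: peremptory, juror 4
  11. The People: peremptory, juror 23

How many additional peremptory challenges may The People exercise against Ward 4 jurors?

The People peremptories so far: #14, #7, #3, #23 — 4 of 9 used, 5 left overall.
Against Ward 4: #7, #3, #23 — 3 used; per-ward cap 5 leaves 2.
Binding limit: min(5, 2) = 2.

2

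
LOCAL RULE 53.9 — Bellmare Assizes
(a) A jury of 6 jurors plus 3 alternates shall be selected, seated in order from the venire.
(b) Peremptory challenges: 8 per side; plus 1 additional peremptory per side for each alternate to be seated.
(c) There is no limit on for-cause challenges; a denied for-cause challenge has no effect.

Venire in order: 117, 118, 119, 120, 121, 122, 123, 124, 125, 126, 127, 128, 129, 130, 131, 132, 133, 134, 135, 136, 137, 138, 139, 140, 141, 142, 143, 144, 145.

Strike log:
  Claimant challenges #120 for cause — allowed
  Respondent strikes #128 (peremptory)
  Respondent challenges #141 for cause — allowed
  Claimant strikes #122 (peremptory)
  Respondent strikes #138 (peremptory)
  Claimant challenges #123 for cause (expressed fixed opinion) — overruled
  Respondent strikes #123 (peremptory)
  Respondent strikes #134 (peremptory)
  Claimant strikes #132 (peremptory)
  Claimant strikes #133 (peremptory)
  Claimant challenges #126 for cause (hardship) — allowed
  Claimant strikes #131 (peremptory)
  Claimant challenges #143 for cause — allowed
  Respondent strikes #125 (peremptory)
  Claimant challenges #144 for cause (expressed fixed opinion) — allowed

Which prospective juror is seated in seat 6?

Removed: #120, #122, #123, #125, #126, #128, #131, #132, #133, #134, #138, #141, #143, #144.
Filling seats in venire order through position 6: #117, #118, #119, #121, #124, #127.
So seat 6 is #127.

127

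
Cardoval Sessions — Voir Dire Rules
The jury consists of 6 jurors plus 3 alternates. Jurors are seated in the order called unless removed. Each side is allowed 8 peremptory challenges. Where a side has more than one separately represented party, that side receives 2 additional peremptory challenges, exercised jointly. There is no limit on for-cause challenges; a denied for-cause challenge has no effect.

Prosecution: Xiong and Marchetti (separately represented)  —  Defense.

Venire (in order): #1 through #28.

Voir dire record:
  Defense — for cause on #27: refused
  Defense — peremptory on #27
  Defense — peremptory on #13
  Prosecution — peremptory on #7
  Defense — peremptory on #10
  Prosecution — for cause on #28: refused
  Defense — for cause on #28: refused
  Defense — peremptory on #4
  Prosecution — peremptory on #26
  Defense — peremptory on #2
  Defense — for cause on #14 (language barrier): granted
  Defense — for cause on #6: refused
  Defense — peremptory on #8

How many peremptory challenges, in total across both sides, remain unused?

10

Prosecution allotment: 8 base + 2 multi-party = 10. Defense allotment: 8.
Prosecution peremptories used: #7, #26 — 2 (the for-cause on #28 doesn't count).
Defense peremptories used: #27, #13, #10, #4, #2, #8 — 6 (for-cause on #27, #28, #14, #6 don't count).
Remaining: (10 − 2) + (8 − 6) = 10.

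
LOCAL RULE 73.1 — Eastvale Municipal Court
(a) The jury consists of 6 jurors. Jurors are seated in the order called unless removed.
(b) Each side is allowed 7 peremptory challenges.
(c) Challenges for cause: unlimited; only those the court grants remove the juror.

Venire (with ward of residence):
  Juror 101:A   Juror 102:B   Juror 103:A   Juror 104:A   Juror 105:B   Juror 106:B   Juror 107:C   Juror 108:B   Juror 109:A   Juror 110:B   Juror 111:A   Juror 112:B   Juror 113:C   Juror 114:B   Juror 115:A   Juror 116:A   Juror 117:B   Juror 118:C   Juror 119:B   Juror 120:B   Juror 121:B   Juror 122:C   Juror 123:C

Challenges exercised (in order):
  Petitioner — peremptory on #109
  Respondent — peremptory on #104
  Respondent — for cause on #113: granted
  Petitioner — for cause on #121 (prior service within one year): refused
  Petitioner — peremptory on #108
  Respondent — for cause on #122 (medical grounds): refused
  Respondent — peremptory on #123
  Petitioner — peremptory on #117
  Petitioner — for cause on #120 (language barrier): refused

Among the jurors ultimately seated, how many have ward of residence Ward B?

3

Removed: #104, #108, #109, #113, #117, #123.
Seated jurors 1–6: #101, #102, #103, #105, #106, #107.
Of those, in Ward B: #102, #105, #106 → 3.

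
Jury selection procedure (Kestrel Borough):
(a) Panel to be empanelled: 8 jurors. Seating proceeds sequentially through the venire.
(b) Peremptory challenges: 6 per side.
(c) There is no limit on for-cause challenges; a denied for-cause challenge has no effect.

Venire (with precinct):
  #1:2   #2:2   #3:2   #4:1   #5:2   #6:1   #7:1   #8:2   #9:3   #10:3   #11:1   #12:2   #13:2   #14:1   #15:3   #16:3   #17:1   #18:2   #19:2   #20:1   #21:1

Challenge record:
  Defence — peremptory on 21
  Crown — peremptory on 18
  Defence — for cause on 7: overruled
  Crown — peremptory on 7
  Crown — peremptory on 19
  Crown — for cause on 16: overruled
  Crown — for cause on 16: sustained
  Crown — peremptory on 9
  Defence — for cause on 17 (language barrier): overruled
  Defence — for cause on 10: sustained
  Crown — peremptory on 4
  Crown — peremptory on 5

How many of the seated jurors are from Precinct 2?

6

Removed: #4, #5, #7, #9, #10, #16, #18, #19, #21.
Seated jurors 1–8: #1, #2, #3, #6, #8, #11, #12, #13.
Of those, in Precinct 2: #1, #2, #3, #8, #12, #13 → 6.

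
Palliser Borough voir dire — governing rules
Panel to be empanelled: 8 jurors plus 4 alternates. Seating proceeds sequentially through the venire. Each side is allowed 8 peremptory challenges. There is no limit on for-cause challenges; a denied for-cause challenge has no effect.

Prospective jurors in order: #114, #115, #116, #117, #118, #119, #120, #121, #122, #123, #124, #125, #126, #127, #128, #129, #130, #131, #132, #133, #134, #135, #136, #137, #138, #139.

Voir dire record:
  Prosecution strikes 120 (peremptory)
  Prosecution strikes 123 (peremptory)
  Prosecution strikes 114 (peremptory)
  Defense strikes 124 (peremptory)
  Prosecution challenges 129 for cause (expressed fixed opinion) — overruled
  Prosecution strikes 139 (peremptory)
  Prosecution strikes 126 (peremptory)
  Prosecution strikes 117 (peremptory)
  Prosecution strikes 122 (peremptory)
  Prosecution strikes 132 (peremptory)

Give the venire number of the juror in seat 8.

Removed: #114, #117, #120, #122, #123, #124, #126, #132, #139. (#129 stays — for-cause denied.)
Seating in order: seats 1–8 → #115, #116, #118, #119, #121, #125, #127, #128; alternates → #129, #130, #131, #133.
So seat 8 is #128.

128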